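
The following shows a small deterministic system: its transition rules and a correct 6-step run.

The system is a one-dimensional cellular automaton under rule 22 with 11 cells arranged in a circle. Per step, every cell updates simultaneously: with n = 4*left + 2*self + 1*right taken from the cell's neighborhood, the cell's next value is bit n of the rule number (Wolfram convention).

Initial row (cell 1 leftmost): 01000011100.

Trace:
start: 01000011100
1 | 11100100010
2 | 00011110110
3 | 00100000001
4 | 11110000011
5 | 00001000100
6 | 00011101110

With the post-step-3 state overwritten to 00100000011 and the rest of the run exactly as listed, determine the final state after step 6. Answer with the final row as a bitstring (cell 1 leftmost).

state after step 3 := 00100000011
4 | 11110000100
5 | 00001001111
6 | 10011110000

10011110000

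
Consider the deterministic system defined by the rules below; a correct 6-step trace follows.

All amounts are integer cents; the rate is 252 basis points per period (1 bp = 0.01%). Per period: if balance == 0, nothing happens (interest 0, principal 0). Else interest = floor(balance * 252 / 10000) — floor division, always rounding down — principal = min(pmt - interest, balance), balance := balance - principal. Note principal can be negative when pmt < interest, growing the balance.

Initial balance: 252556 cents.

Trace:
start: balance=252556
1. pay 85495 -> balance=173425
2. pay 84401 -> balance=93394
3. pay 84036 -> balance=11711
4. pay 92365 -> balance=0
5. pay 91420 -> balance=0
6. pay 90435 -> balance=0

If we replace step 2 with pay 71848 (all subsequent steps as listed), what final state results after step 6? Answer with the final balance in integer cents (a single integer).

0

(re-executing from step 2 with the substitution; state before step 2: balance=173425)
2. pay 71848 -> balance=105947
3. pay 84036 -> balance=24580
4. pay 92365 -> balance=0
5. pay 91420 -> balance=0
6. pay 90435 -> balance=0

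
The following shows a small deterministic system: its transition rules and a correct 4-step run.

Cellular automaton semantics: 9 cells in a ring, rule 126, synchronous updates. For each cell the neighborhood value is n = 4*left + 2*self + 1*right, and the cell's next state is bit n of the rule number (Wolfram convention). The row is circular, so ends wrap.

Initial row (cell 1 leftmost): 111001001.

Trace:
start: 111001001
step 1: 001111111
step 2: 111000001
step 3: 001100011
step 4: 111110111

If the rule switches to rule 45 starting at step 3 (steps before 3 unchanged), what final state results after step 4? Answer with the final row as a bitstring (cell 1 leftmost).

(re-executing steps 3..4 under rule 45; state before step 3: 111000001)
step 3: 000011101
step 4: 011010011

011010011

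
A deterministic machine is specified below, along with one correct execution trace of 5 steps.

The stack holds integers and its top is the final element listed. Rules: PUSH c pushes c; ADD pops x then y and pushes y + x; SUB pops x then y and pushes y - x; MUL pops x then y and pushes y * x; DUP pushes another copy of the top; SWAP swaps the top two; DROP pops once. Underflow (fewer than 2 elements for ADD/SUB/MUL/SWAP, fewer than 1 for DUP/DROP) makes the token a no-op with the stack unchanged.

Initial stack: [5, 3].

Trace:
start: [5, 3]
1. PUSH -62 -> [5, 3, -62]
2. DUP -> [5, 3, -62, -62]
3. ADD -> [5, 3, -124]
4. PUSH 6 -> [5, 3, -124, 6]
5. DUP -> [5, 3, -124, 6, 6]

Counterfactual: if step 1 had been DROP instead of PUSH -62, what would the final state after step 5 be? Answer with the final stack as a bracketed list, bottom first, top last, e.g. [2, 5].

[10, 6, 6]

(re-executing from step 1 with the substitution; state before step 1: [5, 3])
1. DROP -> [5]
2. DUP -> [5, 5]
3. ADD -> [10]
4. PUSH 6 -> [10, 6]
5. DUP -> [10, 6, 6]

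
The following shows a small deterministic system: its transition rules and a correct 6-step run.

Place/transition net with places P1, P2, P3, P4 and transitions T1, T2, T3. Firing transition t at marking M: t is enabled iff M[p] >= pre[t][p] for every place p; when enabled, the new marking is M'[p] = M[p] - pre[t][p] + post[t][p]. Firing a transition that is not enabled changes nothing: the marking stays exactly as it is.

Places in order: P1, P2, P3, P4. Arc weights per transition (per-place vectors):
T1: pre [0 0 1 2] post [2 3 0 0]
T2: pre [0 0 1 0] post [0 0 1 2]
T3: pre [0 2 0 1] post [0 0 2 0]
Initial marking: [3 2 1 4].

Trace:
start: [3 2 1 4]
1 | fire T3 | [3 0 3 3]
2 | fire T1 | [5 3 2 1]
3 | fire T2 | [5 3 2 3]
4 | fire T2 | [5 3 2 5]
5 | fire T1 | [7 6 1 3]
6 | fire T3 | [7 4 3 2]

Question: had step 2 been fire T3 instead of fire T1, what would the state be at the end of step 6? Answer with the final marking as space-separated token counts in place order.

5 1 4 4

(re-executing from step 2 with the substitution; state before step 2: [3 0 3 3])
2 | fire T3 | [3 0 3 3]
3 | fire T2 | [3 0 3 5]
4 | fire T2 | [3 0 3 7]
5 | fire T1 | [5 3 2 5]
6 | fire T3 | [5 1 4 4]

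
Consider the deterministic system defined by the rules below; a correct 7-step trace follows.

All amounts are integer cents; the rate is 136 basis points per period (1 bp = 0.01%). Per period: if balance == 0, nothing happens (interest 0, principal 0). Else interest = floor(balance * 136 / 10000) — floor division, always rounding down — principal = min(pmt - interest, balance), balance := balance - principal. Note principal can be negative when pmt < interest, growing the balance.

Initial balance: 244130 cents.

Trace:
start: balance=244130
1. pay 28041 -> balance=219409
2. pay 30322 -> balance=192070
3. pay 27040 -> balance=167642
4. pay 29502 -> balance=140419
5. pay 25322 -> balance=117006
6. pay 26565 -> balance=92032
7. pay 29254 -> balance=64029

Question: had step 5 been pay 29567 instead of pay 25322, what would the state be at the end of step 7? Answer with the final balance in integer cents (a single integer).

59668

(re-executing from step 5 with the substitution; state before step 5: balance=140419)
5. pay 29567 -> balance=112761
6. pay 26565 -> balance=87729
7. pay 29254 -> balance=59668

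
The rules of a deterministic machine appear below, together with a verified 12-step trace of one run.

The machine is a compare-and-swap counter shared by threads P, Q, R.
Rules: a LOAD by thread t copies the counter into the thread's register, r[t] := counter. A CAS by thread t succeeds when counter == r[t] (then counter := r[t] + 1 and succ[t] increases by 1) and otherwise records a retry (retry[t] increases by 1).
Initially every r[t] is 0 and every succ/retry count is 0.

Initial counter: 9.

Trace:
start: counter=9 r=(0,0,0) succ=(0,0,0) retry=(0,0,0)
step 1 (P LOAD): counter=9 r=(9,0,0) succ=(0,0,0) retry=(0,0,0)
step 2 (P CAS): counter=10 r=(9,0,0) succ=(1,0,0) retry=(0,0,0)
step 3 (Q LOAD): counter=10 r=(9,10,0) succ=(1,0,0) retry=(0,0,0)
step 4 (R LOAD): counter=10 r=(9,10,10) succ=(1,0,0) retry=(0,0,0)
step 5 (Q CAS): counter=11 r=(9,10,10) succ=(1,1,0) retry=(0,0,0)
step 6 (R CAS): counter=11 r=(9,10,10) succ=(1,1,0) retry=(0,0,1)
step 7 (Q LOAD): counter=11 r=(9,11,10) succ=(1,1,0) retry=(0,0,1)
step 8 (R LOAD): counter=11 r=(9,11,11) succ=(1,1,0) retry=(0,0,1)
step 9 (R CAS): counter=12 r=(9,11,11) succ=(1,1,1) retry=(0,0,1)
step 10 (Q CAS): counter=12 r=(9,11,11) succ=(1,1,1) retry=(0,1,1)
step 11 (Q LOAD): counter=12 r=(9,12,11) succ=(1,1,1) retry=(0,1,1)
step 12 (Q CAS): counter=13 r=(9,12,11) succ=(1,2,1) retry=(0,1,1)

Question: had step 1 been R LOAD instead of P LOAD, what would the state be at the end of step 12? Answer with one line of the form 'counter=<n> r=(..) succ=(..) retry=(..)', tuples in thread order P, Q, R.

counter=12 r=(0,11,10) succ=(0,2,1) retry=(1,1,1)

(re-executing from step 1 with the substitution; state before step 1: counter=9 r=(0,0,0) succ=(0,0,0) retry=(0,0,0))
step 1 (R LOAD): counter=9 r=(0,0,9) succ=(0,0,0) retry=(0,0,0)
step 2 (P CAS): counter=9 r=(0,0,9) succ=(0,0,0) retry=(1,0,0)
step 3 (Q LOAD): counter=9 r=(0,9,9) succ=(0,0,0) retry=(1,0,0)
step 4 (R LOAD): counter=9 r=(0,9,9) succ=(0,0,0) retry=(1,0,0)
step 5 (Q CAS): counter=10 r=(0,9,9) succ=(0,1,0) retry=(1,0,0)
step 6 (R CAS): counter=10 r=(0,9,9) succ=(0,1,0) retry=(1,0,1)
step 7 (Q LOAD): counter=10 r=(0,10,9) succ=(0,1,0) retry=(1,0,1)
step 8 (R LOAD): counter=10 r=(0,10,10) succ=(0,1,0) retry=(1,0,1)
step 9 (R CAS): counter=11 r=(0,10,10) succ=(0,1,1) retry=(1,0,1)
step 10 (Q CAS): counter=11 r=(0,10,10) succ=(0,1,1) retry=(1,1,1)
step 11 (Q LOAD): counter=11 r=(0,11,10) succ=(0,1,1) retry=(1,1,1)
step 12 (Q CAS): counter=12 r=(0,11,10) succ=(0,2,1) retry=(1,1,1)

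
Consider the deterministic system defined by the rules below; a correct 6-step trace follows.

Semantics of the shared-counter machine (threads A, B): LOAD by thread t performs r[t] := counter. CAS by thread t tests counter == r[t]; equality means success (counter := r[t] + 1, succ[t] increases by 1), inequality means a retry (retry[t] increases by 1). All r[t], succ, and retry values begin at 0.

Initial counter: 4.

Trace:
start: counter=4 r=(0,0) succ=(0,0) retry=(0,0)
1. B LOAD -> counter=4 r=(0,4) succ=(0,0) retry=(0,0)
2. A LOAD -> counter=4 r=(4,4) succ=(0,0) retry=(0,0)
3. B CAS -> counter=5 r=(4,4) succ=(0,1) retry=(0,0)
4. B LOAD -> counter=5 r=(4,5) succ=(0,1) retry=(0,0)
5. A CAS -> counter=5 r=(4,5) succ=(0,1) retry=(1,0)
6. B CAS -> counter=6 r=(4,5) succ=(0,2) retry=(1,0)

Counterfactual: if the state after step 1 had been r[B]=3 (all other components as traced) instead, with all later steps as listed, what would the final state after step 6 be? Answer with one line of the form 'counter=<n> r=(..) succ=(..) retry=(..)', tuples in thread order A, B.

state after step 1 := counter=4 r=(0,3) succ=(0,0) retry=(0,0)
2. A LOAD -> counter=4 r=(4,3) succ=(0,0) retry=(0,0)
3. B CAS -> counter=4 r=(4,3) succ=(0,0) retry=(0,1)
4. B LOAD -> counter=4 r=(4,4) succ=(0,0) retry=(0,1)
5. A CAS -> counter=5 r=(4,4) succ=(1,0) retry=(0,1)
6. B CAS -> counter=5 r=(4,4) succ=(1,0) retry=(0,2)

counter=5 r=(4,4) succ=(1,0) retry=(0,2)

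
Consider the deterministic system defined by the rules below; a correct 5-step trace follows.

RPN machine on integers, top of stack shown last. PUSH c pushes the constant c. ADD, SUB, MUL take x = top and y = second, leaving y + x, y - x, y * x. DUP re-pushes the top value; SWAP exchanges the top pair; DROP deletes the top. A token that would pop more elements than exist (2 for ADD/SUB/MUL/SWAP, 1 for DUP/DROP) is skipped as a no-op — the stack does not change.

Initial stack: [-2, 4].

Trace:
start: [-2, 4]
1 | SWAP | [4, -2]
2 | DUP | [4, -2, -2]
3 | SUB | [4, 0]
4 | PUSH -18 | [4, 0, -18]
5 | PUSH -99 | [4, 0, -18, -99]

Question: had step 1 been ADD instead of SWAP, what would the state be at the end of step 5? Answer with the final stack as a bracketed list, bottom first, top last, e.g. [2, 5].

(re-executing from step 1 with the substitution; state before step 1: [-2, 4])
1 | ADD | [2]
2 | DUP | [2, 2]
3 | SUB | [0]
4 | PUSH -18 | [0, -18]
5 | PUSH -99 | [0, -18, -99]

[0, -18, -99]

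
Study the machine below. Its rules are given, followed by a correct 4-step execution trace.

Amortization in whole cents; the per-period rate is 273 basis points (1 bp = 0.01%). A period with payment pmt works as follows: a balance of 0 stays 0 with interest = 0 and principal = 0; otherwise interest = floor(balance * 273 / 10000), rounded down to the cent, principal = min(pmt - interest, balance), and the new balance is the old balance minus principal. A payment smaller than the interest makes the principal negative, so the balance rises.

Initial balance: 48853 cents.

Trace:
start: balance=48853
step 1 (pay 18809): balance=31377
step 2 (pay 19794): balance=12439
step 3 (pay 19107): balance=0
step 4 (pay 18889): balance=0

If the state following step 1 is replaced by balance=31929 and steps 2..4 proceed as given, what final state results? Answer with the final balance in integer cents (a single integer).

0

state after step 1 := balance=31929
step 2 (pay 19794): balance=13006
step 3 (pay 19107): balance=0
step 4 (pay 18889): balance=0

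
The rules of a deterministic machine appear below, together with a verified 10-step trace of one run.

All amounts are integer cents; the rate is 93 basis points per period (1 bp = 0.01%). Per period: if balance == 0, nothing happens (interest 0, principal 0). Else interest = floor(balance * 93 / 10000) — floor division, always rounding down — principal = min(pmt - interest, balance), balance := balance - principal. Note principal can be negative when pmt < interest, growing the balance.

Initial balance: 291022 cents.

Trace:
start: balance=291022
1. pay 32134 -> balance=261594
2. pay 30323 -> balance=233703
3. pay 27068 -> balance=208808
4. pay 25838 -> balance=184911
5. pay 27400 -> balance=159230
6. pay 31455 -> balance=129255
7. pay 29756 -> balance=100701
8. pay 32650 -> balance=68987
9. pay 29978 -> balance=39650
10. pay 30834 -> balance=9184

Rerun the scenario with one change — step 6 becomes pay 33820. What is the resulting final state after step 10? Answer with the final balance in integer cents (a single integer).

(re-executing from step 6 with the substitution; state before step 6: balance=159230)
6. pay 33820 -> balance=126890
7. pay 29756 -> balance=98314
8. pay 32650 -> balance=66578
9. pay 29978 -> balance=37219
10. pay 30834 -> balance=6731

6731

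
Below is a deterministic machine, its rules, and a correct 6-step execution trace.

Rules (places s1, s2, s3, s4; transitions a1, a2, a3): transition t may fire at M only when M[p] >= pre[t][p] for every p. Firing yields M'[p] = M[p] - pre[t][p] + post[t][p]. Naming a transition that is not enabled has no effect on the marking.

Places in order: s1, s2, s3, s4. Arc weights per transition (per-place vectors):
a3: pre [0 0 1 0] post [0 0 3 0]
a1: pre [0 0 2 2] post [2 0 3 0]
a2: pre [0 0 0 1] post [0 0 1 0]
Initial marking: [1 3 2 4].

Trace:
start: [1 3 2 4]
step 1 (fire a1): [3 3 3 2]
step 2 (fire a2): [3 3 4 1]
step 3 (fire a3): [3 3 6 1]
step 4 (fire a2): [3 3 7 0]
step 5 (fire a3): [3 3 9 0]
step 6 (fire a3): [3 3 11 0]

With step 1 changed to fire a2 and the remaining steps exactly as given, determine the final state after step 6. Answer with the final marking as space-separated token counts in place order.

1 3 11 1

(re-executing from step 1 with the substitution; state before step 1: [1 3 2 4])
step 1 (fire a2): [1 3 3 3]
step 2 (fire a2): [1 3 4 2]
step 3 (fire a3): [1 3 6 2]
step 4 (fire a2): [1 3 7 1]
step 5 (fire a3): [1 3 9 1]
step 6 (fire a3): [1 3 11 1]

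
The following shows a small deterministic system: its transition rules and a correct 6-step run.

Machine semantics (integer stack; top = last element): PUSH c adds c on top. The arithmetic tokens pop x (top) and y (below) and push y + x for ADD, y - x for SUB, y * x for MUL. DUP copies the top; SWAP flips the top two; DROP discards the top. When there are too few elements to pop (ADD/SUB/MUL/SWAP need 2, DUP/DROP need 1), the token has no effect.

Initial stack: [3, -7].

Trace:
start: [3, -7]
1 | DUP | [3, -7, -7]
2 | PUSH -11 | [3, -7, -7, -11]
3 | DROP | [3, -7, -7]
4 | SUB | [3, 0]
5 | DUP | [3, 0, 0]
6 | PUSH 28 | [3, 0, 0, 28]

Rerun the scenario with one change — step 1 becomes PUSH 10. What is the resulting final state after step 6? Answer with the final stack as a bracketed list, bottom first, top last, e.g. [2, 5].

(re-executing from step 1 with the substitution; state before step 1: [3, -7])
1 | PUSH 10 | [3, -7, 10]
2 | PUSH -11 | [3, -7, 10, -11]
3 | DROP | [3, -7, 10]
4 | SUB | [3, -17]
5 | DUP | [3, -17, -17]
6 | PUSH 28 | [3, -17, -17, 28]

[3, -17, -17, 28]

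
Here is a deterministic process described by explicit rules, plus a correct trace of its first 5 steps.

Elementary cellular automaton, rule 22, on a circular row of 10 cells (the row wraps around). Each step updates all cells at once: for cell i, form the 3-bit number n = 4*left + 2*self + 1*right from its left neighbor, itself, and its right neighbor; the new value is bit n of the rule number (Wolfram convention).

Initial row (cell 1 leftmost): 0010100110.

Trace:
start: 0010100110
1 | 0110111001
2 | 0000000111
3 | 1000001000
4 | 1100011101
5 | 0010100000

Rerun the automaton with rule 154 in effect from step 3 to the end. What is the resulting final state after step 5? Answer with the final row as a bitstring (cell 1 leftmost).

1010111010

(re-executing steps 3..5 under rule 154; state before step 3: 0000000111)
3 | 1000001110
4 | 0100011100
5 | 1010111010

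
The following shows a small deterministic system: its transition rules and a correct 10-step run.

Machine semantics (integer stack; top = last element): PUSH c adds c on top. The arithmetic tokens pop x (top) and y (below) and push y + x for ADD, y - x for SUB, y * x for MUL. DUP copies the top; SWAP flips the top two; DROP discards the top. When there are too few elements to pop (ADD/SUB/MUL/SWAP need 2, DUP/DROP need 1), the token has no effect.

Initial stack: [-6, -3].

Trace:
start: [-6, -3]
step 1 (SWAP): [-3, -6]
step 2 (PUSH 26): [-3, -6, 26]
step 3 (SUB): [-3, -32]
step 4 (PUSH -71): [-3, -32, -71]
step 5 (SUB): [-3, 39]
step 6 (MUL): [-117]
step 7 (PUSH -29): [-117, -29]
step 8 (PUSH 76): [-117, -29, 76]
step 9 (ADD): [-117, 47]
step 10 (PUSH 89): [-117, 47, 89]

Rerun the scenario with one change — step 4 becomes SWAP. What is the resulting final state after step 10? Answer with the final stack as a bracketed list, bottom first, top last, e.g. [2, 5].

(re-executing from step 4 with the substitution; state before step 4: [-3, -32])
step 4 (SWAP): [-32, -3]
step 5 (SUB): [-29]
step 6 (MUL): [-29]
step 7 (PUSH -29): [-29, -29]
step 8 (PUSH 76): [-29, -29, 76]
step 9 (ADD): [-29, 47]
step 10 (PUSH 89): [-29, 47, 89]

[-29, 47, 89]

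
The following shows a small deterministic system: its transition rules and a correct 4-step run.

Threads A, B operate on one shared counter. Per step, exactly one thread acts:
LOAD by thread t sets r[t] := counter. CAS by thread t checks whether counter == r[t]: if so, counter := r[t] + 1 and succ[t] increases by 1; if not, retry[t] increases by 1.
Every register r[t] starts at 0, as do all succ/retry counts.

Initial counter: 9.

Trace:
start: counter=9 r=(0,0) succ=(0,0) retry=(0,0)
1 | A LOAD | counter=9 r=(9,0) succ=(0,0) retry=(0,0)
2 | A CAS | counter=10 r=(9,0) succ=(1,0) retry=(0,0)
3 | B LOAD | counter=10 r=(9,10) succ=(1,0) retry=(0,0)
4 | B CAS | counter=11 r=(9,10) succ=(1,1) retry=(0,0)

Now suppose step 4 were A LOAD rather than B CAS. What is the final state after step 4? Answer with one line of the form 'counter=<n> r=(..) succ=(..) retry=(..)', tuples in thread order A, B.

(re-executing from step 4 with the substitution; state before step 4: counter=10 r=(9,10) succ=(1,0) retry=(0,0))
4 | A LOAD | counter=10 r=(10,10) succ=(1,0) retry=(0,0)

counter=10 r=(10,10) succ=(1,0) retry=(0,0)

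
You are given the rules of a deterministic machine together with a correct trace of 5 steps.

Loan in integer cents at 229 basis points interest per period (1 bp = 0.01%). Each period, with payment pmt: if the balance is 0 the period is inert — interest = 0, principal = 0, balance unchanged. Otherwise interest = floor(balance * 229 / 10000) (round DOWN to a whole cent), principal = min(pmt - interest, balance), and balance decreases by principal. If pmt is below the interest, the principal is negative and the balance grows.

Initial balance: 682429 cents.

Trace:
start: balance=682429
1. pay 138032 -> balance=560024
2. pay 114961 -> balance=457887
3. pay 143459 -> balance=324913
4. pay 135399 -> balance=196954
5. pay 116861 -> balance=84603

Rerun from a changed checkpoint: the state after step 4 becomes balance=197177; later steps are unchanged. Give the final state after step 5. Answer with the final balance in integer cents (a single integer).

84831

state after step 4 := balance=197177
5. pay 116861 -> balance=84831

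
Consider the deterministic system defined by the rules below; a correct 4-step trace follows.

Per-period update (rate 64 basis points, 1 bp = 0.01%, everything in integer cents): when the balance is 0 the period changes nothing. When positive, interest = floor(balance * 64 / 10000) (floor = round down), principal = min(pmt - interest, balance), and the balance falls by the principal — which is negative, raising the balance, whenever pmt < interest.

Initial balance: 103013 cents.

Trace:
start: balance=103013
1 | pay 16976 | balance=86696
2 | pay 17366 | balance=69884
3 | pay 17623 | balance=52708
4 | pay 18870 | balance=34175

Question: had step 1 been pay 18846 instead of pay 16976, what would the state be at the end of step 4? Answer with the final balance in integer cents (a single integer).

32269

(re-executing from step 1 with the substitution; state before step 1: balance=103013)
1 | pay 18846 | balance=84826
2 | pay 17366 | balance=68002
3 | pay 17623 | balance=50814
4 | pay 18870 | balance=32269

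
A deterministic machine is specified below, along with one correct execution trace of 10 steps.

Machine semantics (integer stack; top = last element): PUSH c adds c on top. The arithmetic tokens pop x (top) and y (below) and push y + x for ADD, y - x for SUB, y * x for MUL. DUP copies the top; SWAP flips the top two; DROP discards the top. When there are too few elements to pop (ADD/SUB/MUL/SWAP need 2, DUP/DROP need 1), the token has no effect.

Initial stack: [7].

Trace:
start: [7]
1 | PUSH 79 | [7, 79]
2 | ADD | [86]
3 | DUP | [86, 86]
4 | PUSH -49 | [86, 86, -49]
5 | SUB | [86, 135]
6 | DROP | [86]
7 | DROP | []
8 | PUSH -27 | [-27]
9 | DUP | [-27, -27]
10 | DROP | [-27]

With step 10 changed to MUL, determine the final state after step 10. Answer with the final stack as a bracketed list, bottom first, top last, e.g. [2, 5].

(re-executing from step 10 with the substitution; state before step 10: [-27, -27])
10 | MUL | [729]

[729]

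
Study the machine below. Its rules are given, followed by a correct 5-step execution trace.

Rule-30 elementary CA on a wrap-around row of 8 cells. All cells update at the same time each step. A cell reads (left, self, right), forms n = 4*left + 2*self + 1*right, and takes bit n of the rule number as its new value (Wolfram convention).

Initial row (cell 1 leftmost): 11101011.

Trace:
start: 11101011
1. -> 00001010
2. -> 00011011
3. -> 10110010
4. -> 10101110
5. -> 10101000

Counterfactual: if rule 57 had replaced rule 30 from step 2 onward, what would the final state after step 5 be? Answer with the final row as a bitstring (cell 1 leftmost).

10100101

(re-executing steps 2..5 under rule 57; state before step 2: 00001010)
2. -> 11100101
3. -> 00010011
4. -> 11001010
5. -> 10100101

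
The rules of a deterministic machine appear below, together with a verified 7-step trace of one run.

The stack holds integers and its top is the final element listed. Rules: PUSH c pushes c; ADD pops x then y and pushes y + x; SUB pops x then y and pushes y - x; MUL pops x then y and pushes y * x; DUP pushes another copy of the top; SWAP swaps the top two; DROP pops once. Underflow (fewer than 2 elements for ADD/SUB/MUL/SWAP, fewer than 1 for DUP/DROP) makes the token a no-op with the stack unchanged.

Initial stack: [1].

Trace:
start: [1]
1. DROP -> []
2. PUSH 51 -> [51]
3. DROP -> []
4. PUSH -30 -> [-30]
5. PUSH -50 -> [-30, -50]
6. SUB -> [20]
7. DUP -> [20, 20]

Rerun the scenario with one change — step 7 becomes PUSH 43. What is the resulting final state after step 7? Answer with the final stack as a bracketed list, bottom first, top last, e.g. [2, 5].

[20, 43]

(re-executing from step 7 with the substitution; state before step 7: [20])
7. PUSH 43 -> [20, 43]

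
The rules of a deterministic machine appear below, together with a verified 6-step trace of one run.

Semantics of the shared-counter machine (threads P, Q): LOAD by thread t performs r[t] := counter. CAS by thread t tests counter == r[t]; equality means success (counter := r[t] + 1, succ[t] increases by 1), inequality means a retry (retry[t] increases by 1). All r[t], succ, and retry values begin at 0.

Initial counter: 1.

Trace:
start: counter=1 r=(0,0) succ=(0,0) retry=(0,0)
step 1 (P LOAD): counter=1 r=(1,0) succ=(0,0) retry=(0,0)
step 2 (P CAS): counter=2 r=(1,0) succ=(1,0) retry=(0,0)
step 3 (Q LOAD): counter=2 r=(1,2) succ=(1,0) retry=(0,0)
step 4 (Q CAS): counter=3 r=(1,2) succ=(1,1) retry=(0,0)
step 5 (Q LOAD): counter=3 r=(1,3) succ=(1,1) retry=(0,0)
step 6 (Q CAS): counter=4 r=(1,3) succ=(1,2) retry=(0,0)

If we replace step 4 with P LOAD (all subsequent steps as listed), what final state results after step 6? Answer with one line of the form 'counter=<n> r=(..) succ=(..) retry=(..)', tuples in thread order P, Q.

(re-executing from step 4 with the substitution; state before step 4: counter=2 r=(1,2) succ=(1,0) retry=(0,0))
step 4 (P LOAD): counter=2 r=(2,2) succ=(1,0) retry=(0,0)
step 5 (Q LOAD): counter=2 r=(2,2) succ=(1,0) retry=(0,0)
step 6 (Q CAS): counter=3 r=(2,2) succ=(1,1) retry=(0,0)

counter=3 r=(2,2) succ=(1,1) retry=(0,0)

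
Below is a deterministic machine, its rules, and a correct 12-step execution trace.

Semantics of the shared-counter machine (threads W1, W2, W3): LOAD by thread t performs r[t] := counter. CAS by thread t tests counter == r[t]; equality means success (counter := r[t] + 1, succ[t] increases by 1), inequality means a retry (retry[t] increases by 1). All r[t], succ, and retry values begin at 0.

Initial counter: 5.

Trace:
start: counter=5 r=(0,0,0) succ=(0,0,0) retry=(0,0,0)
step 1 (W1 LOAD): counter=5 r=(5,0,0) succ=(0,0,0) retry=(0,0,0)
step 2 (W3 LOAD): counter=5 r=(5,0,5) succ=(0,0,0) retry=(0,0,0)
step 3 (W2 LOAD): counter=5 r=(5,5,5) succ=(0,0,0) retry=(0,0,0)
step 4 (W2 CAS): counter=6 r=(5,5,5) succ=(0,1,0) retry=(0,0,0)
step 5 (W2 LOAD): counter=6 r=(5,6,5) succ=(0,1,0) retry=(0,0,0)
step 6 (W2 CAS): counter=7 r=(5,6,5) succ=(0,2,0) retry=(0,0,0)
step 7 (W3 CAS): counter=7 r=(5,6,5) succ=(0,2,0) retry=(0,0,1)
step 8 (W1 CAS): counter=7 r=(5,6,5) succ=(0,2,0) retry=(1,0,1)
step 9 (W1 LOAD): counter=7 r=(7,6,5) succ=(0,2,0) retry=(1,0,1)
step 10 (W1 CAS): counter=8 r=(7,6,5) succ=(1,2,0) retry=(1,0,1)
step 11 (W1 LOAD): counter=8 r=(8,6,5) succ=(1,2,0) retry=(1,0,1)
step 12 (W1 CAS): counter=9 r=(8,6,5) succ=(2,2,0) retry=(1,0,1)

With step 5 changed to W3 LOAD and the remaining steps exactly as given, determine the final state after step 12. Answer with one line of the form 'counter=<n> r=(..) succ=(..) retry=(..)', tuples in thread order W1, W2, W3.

counter=9 r=(8,5,6) succ=(2,1,1) retry=(1,1,0)

(re-executing from step 5 with the substitution; state before step 5: counter=6 r=(5,5,5) succ=(0,1,0) retry=(0,0,0))
step 5 (W3 LOAD): counter=6 r=(5,5,6) succ=(0,1,0) retry=(0,0,0)
step 6 (W2 CAS): counter=6 r=(5,5,6) succ=(0,1,0) retry=(0,1,0)
step 7 (W3 CAS): counter=7 r=(5,5,6) succ=(0,1,1) retry=(0,1,0)
step 8 (W1 CAS): counter=7 r=(5,5,6) succ=(0,1,1) retry=(1,1,0)
step 9 (W1 LOAD): counter=7 r=(7,5,6) succ=(0,1,1) retry=(1,1,0)
step 10 (W1 CAS): counter=8 r=(7,5,6) succ=(1,1,1) retry=(1,1,0)
step 11 (W1 LOAD): counter=8 r=(8,5,6) succ=(1,1,1) retry=(1,1,0)
step 12 (W1 CAS): counter=9 r=(8,5,6) succ=(2,1,1) retry=(1,1,0)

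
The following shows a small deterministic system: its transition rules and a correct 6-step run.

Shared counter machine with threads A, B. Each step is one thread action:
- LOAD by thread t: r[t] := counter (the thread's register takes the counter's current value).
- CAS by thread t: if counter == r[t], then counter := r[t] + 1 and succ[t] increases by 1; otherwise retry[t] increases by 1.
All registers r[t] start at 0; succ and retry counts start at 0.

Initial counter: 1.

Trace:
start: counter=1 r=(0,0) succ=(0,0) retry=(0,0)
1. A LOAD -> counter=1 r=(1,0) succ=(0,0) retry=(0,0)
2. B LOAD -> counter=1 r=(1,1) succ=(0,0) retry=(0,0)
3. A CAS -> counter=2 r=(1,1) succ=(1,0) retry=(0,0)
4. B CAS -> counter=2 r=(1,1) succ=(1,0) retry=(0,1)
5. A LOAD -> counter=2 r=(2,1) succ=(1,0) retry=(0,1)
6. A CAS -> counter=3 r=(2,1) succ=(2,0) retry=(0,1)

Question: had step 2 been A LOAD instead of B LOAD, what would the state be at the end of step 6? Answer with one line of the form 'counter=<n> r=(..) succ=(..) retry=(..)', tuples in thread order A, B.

counter=3 r=(2,0) succ=(2,0) retry=(0,1)

(re-executing from step 2 with the substitution; state before step 2: counter=1 r=(1,0) succ=(0,0) retry=(0,0))
2. A LOAD -> counter=1 r=(1,0) succ=(0,0) retry=(0,0)
3. A CAS -> counter=2 r=(1,0) succ=(1,0) retry=(0,0)
4. B CAS -> counter=2 r=(1,0) succ=(1,0) retry=(0,1)
5. A LOAD -> counter=2 r=(2,0) succ=(1,0) retry=(0,1)
6. A CAS -> counter=3 r=(2,0) succ=(2,0) retry=(0,1)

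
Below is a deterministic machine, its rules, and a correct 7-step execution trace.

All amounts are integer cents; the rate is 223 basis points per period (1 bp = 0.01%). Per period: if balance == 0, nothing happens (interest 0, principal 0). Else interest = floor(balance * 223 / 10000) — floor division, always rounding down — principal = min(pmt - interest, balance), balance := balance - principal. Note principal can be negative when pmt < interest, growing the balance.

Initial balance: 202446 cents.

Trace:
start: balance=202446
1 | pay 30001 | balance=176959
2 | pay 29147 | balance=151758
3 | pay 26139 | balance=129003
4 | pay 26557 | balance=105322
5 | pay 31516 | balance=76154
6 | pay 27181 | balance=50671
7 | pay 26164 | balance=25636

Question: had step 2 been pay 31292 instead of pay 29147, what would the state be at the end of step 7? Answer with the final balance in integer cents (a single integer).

23241

(re-executing from step 2 with the substitution; state before step 2: balance=176959)
2 | pay 31292 | balance=149613
3 | pay 26139 | balance=126810
4 | pay 26557 | balance=103080
5 | pay 31516 | balance=73862
6 | pay 27181 | balance=48328
7 | pay 26164 | balance=23241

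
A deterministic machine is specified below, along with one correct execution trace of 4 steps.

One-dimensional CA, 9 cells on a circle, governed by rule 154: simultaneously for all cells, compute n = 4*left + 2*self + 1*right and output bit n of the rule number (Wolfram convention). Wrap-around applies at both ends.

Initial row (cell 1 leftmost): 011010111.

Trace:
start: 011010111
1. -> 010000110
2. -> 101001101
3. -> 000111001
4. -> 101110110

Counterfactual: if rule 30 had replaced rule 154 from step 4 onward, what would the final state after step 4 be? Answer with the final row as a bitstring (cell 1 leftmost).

(re-executing step 4 under rule 30; state before step 4: 000111001)
4. -> 101100111

101100111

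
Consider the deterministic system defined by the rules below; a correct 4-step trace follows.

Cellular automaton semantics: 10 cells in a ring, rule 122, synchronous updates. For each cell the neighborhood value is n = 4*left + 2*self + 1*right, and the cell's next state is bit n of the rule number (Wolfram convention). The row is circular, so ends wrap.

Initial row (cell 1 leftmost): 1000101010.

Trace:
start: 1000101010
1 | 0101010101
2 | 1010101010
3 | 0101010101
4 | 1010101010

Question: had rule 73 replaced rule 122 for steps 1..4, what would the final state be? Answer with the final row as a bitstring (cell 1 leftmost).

0000001110

(re-executing steps 1..4 under rule 73; state before step 1: 1000101010)
1 | 0010000000
2 | 1000111111
3 | 1010100000
4 | 0000001110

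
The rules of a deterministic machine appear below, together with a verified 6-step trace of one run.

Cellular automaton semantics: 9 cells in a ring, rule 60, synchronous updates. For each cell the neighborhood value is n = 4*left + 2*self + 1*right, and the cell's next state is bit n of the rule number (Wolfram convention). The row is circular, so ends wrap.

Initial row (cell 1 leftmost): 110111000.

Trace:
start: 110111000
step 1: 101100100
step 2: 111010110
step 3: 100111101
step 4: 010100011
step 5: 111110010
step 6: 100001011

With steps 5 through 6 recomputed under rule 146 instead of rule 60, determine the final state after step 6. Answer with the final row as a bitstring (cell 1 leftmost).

(re-executing steps 5..6 under rule 146; state before step 5: 010100011)
step 5: 000010100
step 6: 000100010

000100010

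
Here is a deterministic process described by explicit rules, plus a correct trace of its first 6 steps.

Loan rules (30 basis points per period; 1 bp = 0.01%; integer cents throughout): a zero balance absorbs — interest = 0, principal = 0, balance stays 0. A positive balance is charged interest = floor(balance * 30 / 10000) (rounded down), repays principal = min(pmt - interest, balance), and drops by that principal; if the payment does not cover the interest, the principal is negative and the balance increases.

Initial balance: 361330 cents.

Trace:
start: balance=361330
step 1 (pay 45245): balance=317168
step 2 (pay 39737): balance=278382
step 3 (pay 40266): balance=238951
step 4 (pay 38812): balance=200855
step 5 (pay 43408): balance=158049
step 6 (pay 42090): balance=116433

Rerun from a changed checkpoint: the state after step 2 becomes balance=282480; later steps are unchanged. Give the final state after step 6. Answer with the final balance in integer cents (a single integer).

120580

state after step 2 := balance=282480
step 3 (pay 40266): balance=243061
step 4 (pay 38812): balance=204978
step 5 (pay 43408): balance=162184
step 6 (pay 42090): balance=120580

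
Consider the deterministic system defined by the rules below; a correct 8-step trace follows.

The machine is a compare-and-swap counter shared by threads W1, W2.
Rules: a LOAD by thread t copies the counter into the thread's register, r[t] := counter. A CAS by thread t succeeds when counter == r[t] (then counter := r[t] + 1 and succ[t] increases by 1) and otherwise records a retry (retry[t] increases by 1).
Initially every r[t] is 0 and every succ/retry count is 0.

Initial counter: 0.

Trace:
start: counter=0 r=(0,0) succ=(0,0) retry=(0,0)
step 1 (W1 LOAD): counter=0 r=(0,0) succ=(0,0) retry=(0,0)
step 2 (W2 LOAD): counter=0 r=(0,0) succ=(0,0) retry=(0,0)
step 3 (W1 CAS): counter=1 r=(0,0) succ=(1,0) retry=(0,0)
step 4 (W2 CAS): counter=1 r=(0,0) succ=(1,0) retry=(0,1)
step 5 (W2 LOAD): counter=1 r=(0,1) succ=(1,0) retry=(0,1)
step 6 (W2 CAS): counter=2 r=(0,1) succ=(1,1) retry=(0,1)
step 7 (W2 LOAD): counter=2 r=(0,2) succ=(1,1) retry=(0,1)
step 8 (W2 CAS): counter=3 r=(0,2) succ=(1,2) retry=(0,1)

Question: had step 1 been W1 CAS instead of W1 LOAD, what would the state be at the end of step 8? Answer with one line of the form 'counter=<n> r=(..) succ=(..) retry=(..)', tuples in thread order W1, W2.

(re-executing from step 1 with the substitution; state before step 1: counter=0 r=(0,0) succ=(0,0) retry=(0,0))
step 1 (W1 CAS): counter=1 r=(0,0) succ=(1,0) retry=(0,0)
step 2 (W2 LOAD): counter=1 r=(0,1) succ=(1,0) retry=(0,0)
step 3 (W1 CAS): counter=1 r=(0,1) succ=(1,0) retry=(1,0)
step 4 (W2 CAS): counter=2 r=(0,1) succ=(1,1) retry=(1,0)
step 5 (W2 LOAD): counter=2 r=(0,2) succ=(1,1) retry=(1,0)
step 6 (W2 CAS): counter=3 r=(0,2) succ=(1,2) retry=(1,0)
step 7 (W2 LOAD): counter=3 r=(0,3) succ=(1,2) retry=(1,0)
step 8 (W2 CAS): counter=4 r=(0,3) succ=(1,3) retry=(1,0)

counter=4 r=(0,3) succ=(1,3) retry=(1,0)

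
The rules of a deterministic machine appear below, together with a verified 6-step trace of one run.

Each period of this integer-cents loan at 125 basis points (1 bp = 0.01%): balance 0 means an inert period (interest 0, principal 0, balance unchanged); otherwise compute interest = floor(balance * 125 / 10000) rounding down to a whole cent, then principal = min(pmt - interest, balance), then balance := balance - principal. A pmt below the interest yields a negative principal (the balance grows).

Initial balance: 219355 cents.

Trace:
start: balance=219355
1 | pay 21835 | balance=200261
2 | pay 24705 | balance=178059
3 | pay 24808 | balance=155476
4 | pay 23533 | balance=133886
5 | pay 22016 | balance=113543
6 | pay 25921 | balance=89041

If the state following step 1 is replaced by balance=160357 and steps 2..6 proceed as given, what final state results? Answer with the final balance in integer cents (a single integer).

state after step 1 := balance=160357
2 | pay 24705 | balance=137656
3 | pay 24808 | balance=114568
4 | pay 23533 | balance=92467
5 | pay 22016 | balance=71606
6 | pay 25921 | balance=46580

46580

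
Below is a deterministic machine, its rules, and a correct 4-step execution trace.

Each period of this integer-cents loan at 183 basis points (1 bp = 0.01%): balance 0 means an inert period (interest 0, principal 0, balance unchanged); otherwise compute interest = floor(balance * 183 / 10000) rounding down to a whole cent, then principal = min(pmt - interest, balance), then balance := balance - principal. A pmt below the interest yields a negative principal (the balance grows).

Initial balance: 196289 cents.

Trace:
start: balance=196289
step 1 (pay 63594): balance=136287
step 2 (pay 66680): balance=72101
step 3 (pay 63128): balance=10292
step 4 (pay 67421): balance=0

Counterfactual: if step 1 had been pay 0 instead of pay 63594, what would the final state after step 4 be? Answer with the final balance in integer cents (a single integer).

10208

(re-executing from step 1 with the substitution; state before step 1: balance=196289)
step 1 (pay 0): balance=199881
step 2 (pay 66680): balance=136858
step 3 (pay 63128): balance=76234
step 4 (pay 67421): balance=10208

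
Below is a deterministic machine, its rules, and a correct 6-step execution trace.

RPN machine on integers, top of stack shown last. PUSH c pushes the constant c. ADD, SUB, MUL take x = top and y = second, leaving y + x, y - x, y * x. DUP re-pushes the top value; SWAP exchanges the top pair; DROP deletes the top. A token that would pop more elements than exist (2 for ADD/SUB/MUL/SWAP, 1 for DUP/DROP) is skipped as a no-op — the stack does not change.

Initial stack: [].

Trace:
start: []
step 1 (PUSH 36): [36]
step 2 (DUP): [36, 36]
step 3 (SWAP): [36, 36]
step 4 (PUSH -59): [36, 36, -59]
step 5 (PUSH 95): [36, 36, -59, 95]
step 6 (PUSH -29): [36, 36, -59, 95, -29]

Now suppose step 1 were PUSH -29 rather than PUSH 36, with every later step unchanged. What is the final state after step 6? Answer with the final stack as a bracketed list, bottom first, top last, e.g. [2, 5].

[-29, -29, -59, 95, -29]

(re-executing from step 1 with the substitution; state before step 1: [])
step 1 (PUSH -29): [-29]
step 2 (DUP): [-29, -29]
step 3 (SWAP): [-29, -29]
step 4 (PUSH -59): [-29, -29, -59]
step 5 (PUSH 95): [-29, -29, -59, 95]
step 6 (PUSH -29): [-29, -29, -59, 95, -29]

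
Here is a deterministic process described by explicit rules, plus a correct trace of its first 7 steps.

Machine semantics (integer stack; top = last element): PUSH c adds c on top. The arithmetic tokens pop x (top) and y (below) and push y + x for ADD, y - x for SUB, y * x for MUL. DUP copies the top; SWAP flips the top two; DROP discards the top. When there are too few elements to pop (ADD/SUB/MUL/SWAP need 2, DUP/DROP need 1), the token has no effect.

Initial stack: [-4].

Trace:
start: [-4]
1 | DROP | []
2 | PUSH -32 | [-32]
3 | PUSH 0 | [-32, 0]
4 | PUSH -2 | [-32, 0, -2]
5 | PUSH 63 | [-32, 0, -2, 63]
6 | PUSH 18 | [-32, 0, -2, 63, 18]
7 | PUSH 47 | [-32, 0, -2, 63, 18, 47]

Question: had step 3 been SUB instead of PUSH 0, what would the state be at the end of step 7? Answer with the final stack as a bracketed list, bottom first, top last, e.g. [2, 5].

[-32, -2, 63, 18, 47]

(re-executing from step 3 with the substitution; state before step 3: [-32])
3 | SUB | [-32]
4 | PUSH -2 | [-32, -2]
5 | PUSH 63 | [-32, -2, 63]
6 | PUSH 18 | [-32, -2, 63, 18]
7 | PUSH 47 | [-32, -2, 63, 18, 47]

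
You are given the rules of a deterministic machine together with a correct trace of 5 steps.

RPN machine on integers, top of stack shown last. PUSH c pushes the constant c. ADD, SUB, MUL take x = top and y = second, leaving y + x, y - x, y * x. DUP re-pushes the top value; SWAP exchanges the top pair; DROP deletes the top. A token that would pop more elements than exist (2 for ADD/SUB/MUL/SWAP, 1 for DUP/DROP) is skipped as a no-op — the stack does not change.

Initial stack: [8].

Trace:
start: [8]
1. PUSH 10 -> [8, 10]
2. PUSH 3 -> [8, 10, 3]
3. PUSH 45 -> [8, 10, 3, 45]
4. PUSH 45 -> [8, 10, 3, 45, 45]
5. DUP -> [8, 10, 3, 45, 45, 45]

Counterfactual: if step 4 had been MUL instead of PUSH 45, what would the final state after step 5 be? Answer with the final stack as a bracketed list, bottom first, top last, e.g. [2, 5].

[8, 10, 135, 135]

(re-executing from step 4 with the substitution; state before step 4: [8, 10, 3, 45])
4. MUL -> [8, 10, 135]
5. DUP -> [8, 10, 135, 135]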